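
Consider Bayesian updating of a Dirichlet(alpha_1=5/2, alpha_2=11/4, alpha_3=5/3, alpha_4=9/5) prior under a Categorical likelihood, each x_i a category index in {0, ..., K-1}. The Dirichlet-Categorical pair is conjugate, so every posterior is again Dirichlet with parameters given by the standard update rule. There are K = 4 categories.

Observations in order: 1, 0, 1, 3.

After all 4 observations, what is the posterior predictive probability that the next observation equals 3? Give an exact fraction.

24/109

obs 1: x=1 → posterior Dirichlet(5/2, 15/4, 5/3, 9/5)
obs 2: x=0 → posterior Dirichlet(7/2, 15/4, 5/3, 9/5)
obs 3: x=1 → posterior Dirichlet(7/2, 19/4, 5/3, 9/5)
obs 4: x=3 → posterior Dirichlet(7/2, 19/4, 5/3, 14/5)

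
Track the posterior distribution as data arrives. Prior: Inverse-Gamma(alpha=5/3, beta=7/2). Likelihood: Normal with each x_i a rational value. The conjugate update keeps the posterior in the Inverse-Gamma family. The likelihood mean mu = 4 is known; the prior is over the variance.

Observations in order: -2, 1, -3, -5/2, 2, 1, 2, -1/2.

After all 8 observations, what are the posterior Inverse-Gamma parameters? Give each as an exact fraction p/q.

obs 1: x=-2 → posterior Inverse-Gamma(13/6, 43/2)
obs 2: x=1 → posterior Inverse-Gamma(8/3, 26)
obs 3: x=-3 → posterior Inverse-Gamma(19/6, 101/2)
obs 4: x=-5/2 → posterior Inverse-Gamma(11/3, 573/8)
obs 5: x=2 → posterior Inverse-Gamma(25/6, 589/8)
obs 6: x=1 → posterior Inverse-Gamma(14/3, 625/8)
obs 7: x=2 → posterior Inverse-Gamma(31/6, 641/8)
obs 8: x=-1/2 → posterior Inverse-Gamma(17/3, 361/4)

alpha=17/3, beta=361/4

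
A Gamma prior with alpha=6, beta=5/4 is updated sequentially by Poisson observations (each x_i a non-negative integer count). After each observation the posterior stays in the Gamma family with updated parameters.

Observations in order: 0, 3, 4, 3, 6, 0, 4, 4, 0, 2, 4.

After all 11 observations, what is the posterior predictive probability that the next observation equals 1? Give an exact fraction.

1012561412959231672319215306772671082197986019664120246206540944/6283580383636683322486356945483938304940731973668146791149026213

obs 1: x=0 → posterior Gamma(6, 9/4)
obs 2: x=3 → posterior Gamma(9, 13/4)
obs 3: x=4 → posterior Gamma(13, 17/4)
obs 4: x=3 → posterior Gamma(16, 21/4)
obs 5: x=6 → posterior Gamma(22, 25/4)
obs 6: x=0 → posterior Gamma(22, 29/4)
obs 7: x=4 → posterior Gamma(26, 33/4)
obs 8: x=4 → posterior Gamma(30, 37/4)
obs 9: x=0 → posterior Gamma(30, 41/4)
obs 10: x=2 → posterior Gamma(32, 45/4)
obs 11: x=4 → posterior Gamma(36, 49/4)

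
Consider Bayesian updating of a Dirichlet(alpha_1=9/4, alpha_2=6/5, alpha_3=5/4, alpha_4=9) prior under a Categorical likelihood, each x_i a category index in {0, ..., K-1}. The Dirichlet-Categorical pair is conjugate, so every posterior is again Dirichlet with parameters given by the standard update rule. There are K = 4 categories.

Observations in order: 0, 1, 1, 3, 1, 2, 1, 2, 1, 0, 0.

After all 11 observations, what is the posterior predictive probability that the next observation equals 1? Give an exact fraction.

obs 1: x=0 → posterior Dirichlet(13/4, 6/5, 5/4, 9)
obs 2: x=1 → posterior Dirichlet(13/4, 11/5, 5/4, 9)
obs 3: x=1 → posterior Dirichlet(13/4, 16/5, 5/4, 9)
obs 4: x=3 → posterior Dirichlet(13/4, 16/5, 5/4, 10)
obs 5: x=1 → posterior Dirichlet(13/4, 21/5, 5/4, 10)
obs 6: x=2 → posterior Dirichlet(13/4, 21/5, 9/4, 10)
obs 7: x=1 → posterior Dirichlet(13/4, 26/5, 9/4, 10)
obs 8: x=2 → posterior Dirichlet(13/4, 26/5, 13/4, 10)
obs 9: x=1 → posterior Dirichlet(13/4, 31/5, 13/4, 10)
obs 10: x=0 → posterior Dirichlet(17/4, 31/5, 13/4, 10)
obs 11: x=0 → posterior Dirichlet(21/4, 31/5, 13/4, 10)

62/247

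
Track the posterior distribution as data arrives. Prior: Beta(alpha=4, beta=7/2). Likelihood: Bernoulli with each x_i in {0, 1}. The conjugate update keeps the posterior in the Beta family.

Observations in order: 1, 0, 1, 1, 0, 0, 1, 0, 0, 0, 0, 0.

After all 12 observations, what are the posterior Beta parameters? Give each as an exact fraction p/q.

obs 1: x=1 → posterior Beta(5, 7/2)
obs 2: x=0 → posterior Beta(5, 9/2)
obs 3: x=1 → posterior Beta(6, 9/2)
obs 4: x=1 → posterior Beta(7, 9/2)
obs 5: x=0 → posterior Beta(7, 11/2)
obs 6: x=0 → posterior Beta(7, 13/2)
obs 7: x=1 → posterior Beta(8, 13/2)
obs 8: x=0 → posterior Beta(8, 15/2)
obs 9: x=0 → posterior Beta(8, 17/2)
obs 10: x=0 → posterior Beta(8, 19/2)
obs 11: x=0 → posterior Beta(8, 21/2)
obs 12: x=0 → posterior Beta(8, 23/2)

alpha=8, beta=23/2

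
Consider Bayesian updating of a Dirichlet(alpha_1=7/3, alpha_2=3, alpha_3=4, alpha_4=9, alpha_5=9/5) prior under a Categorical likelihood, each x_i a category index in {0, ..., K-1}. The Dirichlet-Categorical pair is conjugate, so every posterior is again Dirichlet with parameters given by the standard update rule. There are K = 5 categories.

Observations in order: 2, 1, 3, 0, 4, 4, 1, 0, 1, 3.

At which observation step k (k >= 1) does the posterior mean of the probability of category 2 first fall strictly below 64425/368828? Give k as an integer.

obs 1: x=2 → posterior Dirichlet(7/3, 3, 5, 9, 9/5)
obs 2: x=1 → posterior Dirichlet(7/3, 4, 5, 9, 9/5)
obs 3: x=3 → posterior Dirichlet(7/3, 4, 5, 10, 9/5)
obs 4: x=0 → posterior Dirichlet(10/3, 4, 5, 10, 9/5)
obs 5: x=4 → posterior Dirichlet(10/3, 4, 5, 10, 14/5)
obs 6: x=4 → posterior Dirichlet(10/3, 4, 5, 10, 19/5)
obs 7: x=1 → posterior Dirichlet(10/3, 5, 5, 10, 19/5)
obs 8: x=0 → posterior Dirichlet(13/3, 5, 5, 10, 19/5)
obs 9: x=1 → posterior Dirichlet(13/3, 6, 5, 10, 19/5)
obs 10: x=3 → posterior Dirichlet(13/3, 6, 5, 11, 19/5)

k = 9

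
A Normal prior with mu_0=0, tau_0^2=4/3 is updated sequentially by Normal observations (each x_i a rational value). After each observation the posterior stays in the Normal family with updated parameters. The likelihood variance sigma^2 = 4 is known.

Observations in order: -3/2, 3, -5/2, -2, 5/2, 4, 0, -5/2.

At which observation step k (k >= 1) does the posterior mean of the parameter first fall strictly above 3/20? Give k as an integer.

obs 1: x=-3/2 → posterior Normal(-3/8, 1)
obs 2: x=3 → posterior Normal(3/10, 4/5)
obs 3: x=-5/2 → posterior Normal(-1/6, 2/3)
obs 4: x=-2 → posterior Normal(-3/7, 4/7)
obs 5: x=5/2 → posterior Normal(-1/16, 1/2)
obs 6: x=4 → posterior Normal(7/18, 4/9)
obs 7: x=0 → posterior Normal(7/20, 2/5)
obs 8: x=-5/2 → posterior Normal(1/11, 4/11)

k = 2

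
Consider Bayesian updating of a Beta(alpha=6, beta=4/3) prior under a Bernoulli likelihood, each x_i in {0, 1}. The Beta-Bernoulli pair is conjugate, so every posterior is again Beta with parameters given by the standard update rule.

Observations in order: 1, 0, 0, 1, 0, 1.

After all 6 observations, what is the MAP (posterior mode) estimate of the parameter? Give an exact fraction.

12/17

obs 1: x=1 → posterior Beta(7, 4/3)
obs 2: x=0 → posterior Beta(7, 7/3)
obs 3: x=0 → posterior Beta(7, 10/3)
obs 4: x=1 → posterior Beta(8, 10/3)
obs 5: x=0 → posterior Beta(8, 13/3)
obs 6: x=1 → posterior Beta(9, 13/3)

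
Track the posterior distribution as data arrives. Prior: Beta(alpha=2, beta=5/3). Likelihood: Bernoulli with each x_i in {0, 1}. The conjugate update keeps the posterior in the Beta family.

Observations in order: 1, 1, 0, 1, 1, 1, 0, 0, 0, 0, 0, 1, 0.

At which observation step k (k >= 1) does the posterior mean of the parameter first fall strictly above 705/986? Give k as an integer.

k = 6

obs 1: x=1 → posterior Beta(3, 5/3)
obs 2: x=1 → posterior Beta(4, 5/3)
obs 3: x=0 → posterior Beta(4, 8/3)
obs 4: x=1 → posterior Beta(5, 8/3)
obs 5: x=1 → posterior Beta(6, 8/3)
obs 6: x=1 → posterior Beta(7, 8/3)
obs 7: x=0 → posterior Beta(7, 11/3)
obs 8: x=0 → posterior Beta(7, 14/3)
obs 9: x=0 → posterior Beta(7, 17/3)
obs 10: x=0 → posterior Beta(7, 20/3)
obs 11: x=0 → posterior Beta(7, 23/3)
obs 12: x=1 → posterior Beta(8, 23/3)
obs 13: x=0 → posterior Beta(8, 26/3)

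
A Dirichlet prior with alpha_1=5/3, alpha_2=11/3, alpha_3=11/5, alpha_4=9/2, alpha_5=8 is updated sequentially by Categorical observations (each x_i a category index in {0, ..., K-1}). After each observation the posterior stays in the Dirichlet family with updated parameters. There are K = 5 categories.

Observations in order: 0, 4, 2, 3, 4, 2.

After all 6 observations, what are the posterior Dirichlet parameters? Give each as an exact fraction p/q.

alpha_1=8/3, alpha_2=11/3, alpha_3=21/5, alpha_4=11/2, alpha_5=10

obs 1: x=0 → posterior Dirichlet(8/3, 11/3, 11/5, 9/2, 8)
obs 2: x=4 → posterior Dirichlet(8/3, 11/3, 11/5, 9/2, 9)
obs 3: x=2 → posterior Dirichlet(8/3, 11/3, 16/5, 9/2, 9)
obs 4: x=3 → posterior Dirichlet(8/3, 11/3, 16/5, 11/2, 9)
obs 5: x=4 → posterior Dirichlet(8/3, 11/3, 16/5, 11/2, 10)
obs 6: x=2 → posterior Dirichlet(8/3, 11/3, 21/5, 11/2, 10)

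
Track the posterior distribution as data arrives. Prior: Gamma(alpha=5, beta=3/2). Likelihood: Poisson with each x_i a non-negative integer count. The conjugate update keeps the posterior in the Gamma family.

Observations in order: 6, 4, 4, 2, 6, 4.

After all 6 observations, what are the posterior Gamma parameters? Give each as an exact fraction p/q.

alpha=31, beta=15/2

obs 1: x=6 → posterior Gamma(11, 5/2)
obs 2: x=4 → posterior Gamma(15, 7/2)
obs 3: x=4 → posterior Gamma(19, 9/2)
obs 4: x=2 → posterior Gamma(21, 11/2)
obs 5: x=6 → posterior Gamma(27, 13/2)
obs 6: x=4 → posterior Gamma(31, 15/2)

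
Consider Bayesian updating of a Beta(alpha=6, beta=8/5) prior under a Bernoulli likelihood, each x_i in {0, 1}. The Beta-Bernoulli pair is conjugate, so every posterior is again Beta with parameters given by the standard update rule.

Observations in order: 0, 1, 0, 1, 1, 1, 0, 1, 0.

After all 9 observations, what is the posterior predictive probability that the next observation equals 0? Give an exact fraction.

obs 1: x=0 → posterior Beta(6, 13/5)
obs 2: x=1 → posterior Beta(7, 13/5)
obs 3: x=0 → posterior Beta(7, 18/5)
obs 4: x=1 → posterior Beta(8, 18/5)
obs 5: x=1 → posterior Beta(9, 18/5)
obs 6: x=1 → posterior Beta(10, 18/5)
obs 7: x=0 → posterior Beta(10, 23/5)
obs 8: x=1 → posterior Beta(11, 23/5)
obs 9: x=0 → posterior Beta(11, 28/5)

28/83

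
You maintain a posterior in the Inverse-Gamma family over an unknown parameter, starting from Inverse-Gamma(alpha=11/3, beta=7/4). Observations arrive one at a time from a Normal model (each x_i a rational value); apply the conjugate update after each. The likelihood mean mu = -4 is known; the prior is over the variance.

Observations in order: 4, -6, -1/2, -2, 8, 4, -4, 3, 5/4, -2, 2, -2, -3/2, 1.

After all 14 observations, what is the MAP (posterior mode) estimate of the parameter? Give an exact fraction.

obs 1: x=4 → posterior Inverse-Gamma(25/6, 135/4)
obs 2: x=-6 → posterior Inverse-Gamma(14/3, 143/4)
obs 3: x=-1/2 → posterior Inverse-Gamma(31/6, 335/8)
obs 4: x=-2 → posterior Inverse-Gamma(17/3, 351/8)
obs 5: x=8 → posterior Inverse-Gamma(37/6, 927/8)
obs 6: x=4 → posterior Inverse-Gamma(20/3, 1183/8)
obs 7: x=-4 → posterior Inverse-Gamma(43/6, 1183/8)
obs 8: x=3 → posterior Inverse-Gamma(23/3, 1379/8)
obs 9: x=5/4 → posterior Inverse-Gamma(49/6, 5957/32)
obs 10: x=-2 → posterior Inverse-Gamma(26/3, 6021/32)
obs 11: x=2 → posterior Inverse-Gamma(55/6, 6597/32)
obs 12: x=-2 → posterior Inverse-Gamma(29/3, 6661/32)
obs 13: x=-3/2 → posterior Inverse-Gamma(61/6, 6761/32)
obs 14: x=1 → posterior Inverse-Gamma(32/3, 7161/32)

3069/160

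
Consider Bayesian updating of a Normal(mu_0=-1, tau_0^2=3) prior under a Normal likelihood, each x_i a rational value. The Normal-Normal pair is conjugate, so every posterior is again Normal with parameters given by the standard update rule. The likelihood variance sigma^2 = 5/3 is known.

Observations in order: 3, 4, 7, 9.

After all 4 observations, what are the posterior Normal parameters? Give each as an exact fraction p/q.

obs 1: x=3 → posterior Normal(11/7, 15/14)
obs 2: x=4 → posterior Normal(58/23, 15/23)
obs 3: x=7 → posterior Normal(121/32, 15/32)
obs 4: x=9 → posterior Normal(202/41, 15/41)

mu_0=202/41, tau_0^2=15/41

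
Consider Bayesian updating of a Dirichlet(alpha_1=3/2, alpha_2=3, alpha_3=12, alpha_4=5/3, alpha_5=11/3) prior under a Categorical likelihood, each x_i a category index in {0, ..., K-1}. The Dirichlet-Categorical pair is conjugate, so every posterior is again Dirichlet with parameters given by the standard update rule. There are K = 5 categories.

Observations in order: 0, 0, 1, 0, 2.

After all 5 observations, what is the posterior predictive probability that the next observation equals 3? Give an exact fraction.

10/161

obs 1: x=0 → posterior Dirichlet(5/2, 3, 12, 5/3, 11/3)
obs 2: x=0 → posterior Dirichlet(7/2, 3, 12, 5/3, 11/3)
obs 3: x=1 → posterior Dirichlet(7/2, 4, 12, 5/3, 11/3)
obs 4: x=0 → posterior Dirichlet(9/2, 4, 12, 5/3, 11/3)
obs 5: x=2 → posterior Dirichlet(9/2, 4, 13, 5/3, 11/3)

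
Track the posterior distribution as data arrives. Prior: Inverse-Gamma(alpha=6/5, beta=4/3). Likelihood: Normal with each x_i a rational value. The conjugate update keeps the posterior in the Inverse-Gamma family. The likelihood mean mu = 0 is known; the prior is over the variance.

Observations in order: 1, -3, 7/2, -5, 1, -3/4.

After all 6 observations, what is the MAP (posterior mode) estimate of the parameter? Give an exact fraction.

obs 1: x=1 → posterior Inverse-Gamma(17/10, 11/6)
obs 2: x=-3 → posterior Inverse-Gamma(11/5, 19/3)
obs 3: x=7/2 → posterior Inverse-Gamma(27/10, 299/24)
obs 4: x=-5 → posterior Inverse-Gamma(16/5, 599/24)
obs 5: x=1 → posterior Inverse-Gamma(37/10, 611/24)
obs 6: x=-3/4 → posterior Inverse-Gamma(21/5, 2471/96)

12355/2496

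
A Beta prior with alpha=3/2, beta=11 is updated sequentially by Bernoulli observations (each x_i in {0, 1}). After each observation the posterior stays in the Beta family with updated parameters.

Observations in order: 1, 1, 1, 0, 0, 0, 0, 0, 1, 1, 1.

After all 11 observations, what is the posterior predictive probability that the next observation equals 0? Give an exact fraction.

32/47

obs 1: x=1 → posterior Beta(5/2, 11)
obs 2: x=1 → posterior Beta(7/2, 11)
obs 3: x=1 → posterior Beta(9/2, 11)
obs 4: x=0 → posterior Beta(9/2, 12)
obs 5: x=0 → posterior Beta(9/2, 13)
obs 6: x=0 → posterior Beta(9/2, 14)
obs 7: x=0 → posterior Beta(9/2, 15)
obs 8: x=0 → posterior Beta(9/2, 16)
obs 9: x=1 → posterior Beta(11/2, 16)
obs 10: x=1 → posterior Beta(13/2, 16)
obs 11: x=1 → posterior Beta(15/2, 16)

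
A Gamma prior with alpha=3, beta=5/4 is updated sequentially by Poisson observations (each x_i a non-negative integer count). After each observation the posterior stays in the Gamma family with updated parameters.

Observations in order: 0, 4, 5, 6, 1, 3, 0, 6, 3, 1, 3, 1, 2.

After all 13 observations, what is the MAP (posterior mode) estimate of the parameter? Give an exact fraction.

148/57

obs 1: x=0 → posterior Gamma(3, 9/4)
obs 2: x=4 → posterior Gamma(7, 13/4)
obs 3: x=5 → posterior Gamma(12, 17/4)
obs 4: x=6 → posterior Gamma(18, 21/4)
obs 5: x=1 → posterior Gamma(19, 25/4)
obs 6: x=3 → posterior Gamma(22, 29/4)
obs 7: x=0 → posterior Gamma(22, 33/4)
obs 8: x=6 → posterior Gamma(28, 37/4)
obs 9: x=3 → posterior Gamma(31, 41/4)
obs 10: x=1 → posterior Gamma(32, 45/4)
obs 11: x=3 → posterior Gamma(35, 49/4)
obs 12: x=1 → posterior Gamma(36, 53/4)
obs 13: x=2 → posterior Gamma(38, 57/4)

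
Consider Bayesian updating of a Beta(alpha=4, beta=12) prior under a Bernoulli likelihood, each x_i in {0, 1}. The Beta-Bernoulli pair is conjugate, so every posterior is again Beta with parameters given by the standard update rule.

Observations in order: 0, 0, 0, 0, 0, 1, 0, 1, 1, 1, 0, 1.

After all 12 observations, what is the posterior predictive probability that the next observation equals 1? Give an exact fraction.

obs 1: x=0 → posterior Beta(4, 13)
obs 2: x=0 → posterior Beta(4, 14)
obs 3: x=0 → posterior Beta(4, 15)
obs 4: x=0 → posterior Beta(4, 16)
obs 5: x=0 → posterior Beta(4, 17)
obs 6: x=1 → posterior Beta(5, 17)
obs 7: x=0 → posterior Beta(5, 18)
obs 8: x=1 → posterior Beta(6, 18)
obs 9: x=1 → posterior Beta(7, 18)
obs 10: x=1 → posterior Beta(8, 18)
obs 11: x=0 → posterior Beta(8, 19)
obs 12: x=1 → posterior Beta(9, 19)

9/28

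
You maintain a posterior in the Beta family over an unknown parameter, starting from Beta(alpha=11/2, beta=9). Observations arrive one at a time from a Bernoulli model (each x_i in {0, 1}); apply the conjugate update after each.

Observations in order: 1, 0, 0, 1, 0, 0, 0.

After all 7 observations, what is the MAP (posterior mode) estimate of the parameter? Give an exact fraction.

obs 1: x=1 → posterior Beta(13/2, 9)
obs 2: x=0 → posterior Beta(13/2, 10)
obs 3: x=0 → posterior Beta(13/2, 11)
obs 4: x=1 → posterior Beta(15/2, 11)
obs 5: x=0 → posterior Beta(15/2, 12)
obs 6: x=0 → posterior Beta(15/2, 13)
obs 7: x=0 → posterior Beta(15/2, 14)

1/3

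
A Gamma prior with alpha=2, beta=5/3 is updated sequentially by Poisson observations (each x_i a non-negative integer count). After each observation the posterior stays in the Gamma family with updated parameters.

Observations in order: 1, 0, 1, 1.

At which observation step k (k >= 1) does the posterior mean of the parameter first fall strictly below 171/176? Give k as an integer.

k = 2

obs 1: x=1 → posterior Gamma(3, 8/3)
obs 2: x=0 → posterior Gamma(3, 11/3)
obs 3: x=1 → posterior Gamma(4, 14/3)
obs 4: x=1 → posterior Gamma(5, 17/3)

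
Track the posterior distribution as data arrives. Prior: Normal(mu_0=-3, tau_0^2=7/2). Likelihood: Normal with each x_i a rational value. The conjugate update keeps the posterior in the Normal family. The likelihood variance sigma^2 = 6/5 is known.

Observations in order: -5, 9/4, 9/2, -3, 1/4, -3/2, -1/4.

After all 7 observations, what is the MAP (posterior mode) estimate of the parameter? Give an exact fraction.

obs 1: x=-5 → posterior Normal(-211/47, 42/47)
obs 2: x=9/4 → posterior Normal(-529/328, 21/41)
obs 3: x=9/2 → posterior Normal(101/468, 14/39)
obs 4: x=-3 → posterior Normal(-319/608, 21/76)
obs 5: x=1/4 → posterior Normal(-71/187, 42/187)
obs 6: x=-3/2 → posterior Normal(-247/444, 7/37)
obs 7: x=-1/4 → posterior Normal(-529/1028, 42/257)

-529/1028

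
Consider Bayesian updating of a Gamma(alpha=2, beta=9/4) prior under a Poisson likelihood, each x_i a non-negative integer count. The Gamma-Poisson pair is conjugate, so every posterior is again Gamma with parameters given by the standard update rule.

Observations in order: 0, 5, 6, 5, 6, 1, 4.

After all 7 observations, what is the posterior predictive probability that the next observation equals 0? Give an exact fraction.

obs 1: x=0 → posterior Gamma(2, 13/4)
obs 2: x=5 → posterior Gamma(7, 17/4)
obs 3: x=6 → posterior Gamma(13, 21/4)
obs 4: x=5 → posterior Gamma(18, 25/4)
obs 5: x=6 → posterior Gamma(24, 29/4)
obs 6: x=1 → posterior Gamma(25, 33/4)
obs 7: x=4 → posterior Gamma(29, 37/4)

3005038205702535458113125346465519808987378677/58983677299744401560074115672359981890669066761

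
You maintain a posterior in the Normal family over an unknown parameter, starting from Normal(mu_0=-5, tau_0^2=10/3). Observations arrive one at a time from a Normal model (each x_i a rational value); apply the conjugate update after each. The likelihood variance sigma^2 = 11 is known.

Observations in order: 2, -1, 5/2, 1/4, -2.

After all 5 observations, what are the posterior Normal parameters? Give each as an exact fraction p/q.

mu_0=-295/166, tau_0^2=110/83

obs 1: x=2 → posterior Normal(-145/43, 110/43)
obs 2: x=-1 → posterior Normal(-155/53, 110/53)
obs 3: x=5/2 → posterior Normal(-130/63, 110/63)
obs 4: x=1/4 → posterior Normal(-255/146, 110/73)
obs 5: x=-2 → posterior Normal(-295/166, 110/83)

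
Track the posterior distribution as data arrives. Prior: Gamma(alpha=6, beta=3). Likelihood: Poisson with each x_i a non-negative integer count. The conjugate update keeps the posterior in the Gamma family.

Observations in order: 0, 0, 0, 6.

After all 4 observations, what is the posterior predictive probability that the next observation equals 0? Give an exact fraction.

13841287201/68719476736

obs 1: x=0 → posterior Gamma(6, 4)
obs 2: x=0 → posterior Gamma(6, 5)
obs 3: x=0 → posterior Gamma(6, 6)
obs 4: x=6 → posterior Gamma(12, 7)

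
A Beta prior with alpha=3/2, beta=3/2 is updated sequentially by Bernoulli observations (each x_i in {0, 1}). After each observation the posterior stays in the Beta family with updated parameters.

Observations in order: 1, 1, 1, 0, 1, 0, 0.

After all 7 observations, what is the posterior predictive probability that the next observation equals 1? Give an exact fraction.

obs 1: x=1 → posterior Beta(5/2, 3/2)
obs 2: x=1 → posterior Beta(7/2, 3/2)
obs 3: x=1 → posterior Beta(9/2, 3/2)
obs 4: x=0 → posterior Beta(9/2, 5/2)
obs 5: x=1 → posterior Beta(11/2, 5/2)
obs 6: x=0 → posterior Beta(11/2, 7/2)
obs 7: x=0 → posterior Beta(11/2, 9/2)

11/20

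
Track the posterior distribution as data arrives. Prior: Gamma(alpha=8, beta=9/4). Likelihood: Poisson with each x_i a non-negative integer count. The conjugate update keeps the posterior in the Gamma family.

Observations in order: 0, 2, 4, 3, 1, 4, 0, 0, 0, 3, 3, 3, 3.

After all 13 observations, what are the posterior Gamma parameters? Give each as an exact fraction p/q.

obs 1: x=0 → posterior Gamma(8, 13/4)
obs 2: x=2 → posterior Gamma(10, 17/4)
obs 3: x=4 → posterior Gamma(14, 21/4)
obs 4: x=3 → posterior Gamma(17, 25/4)
obs 5: x=1 → posterior Gamma(18, 29/4)
obs 6: x=4 → posterior Gamma(22, 33/4)
obs 7: x=0 → posterior Gamma(22, 37/4)
obs 8: x=0 → posterior Gamma(22, 41/4)
obs 9: x=0 → posterior Gamma(22, 45/4)
obs 10: x=3 → posterior Gamma(25, 49/4)
obs 11: x=3 → posterior Gamma(28, 53/4)
obs 12: x=3 → posterior Gamma(31, 57/4)
obs 13: x=3 → posterior Gamma(34, 61/4)

alpha=34, beta=61/4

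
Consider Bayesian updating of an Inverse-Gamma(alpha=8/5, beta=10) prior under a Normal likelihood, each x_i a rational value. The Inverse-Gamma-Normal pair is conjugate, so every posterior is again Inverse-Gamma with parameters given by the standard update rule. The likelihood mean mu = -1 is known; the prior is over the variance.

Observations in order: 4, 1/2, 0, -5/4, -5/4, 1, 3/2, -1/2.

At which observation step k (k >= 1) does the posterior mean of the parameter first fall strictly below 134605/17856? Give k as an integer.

obs 1: x=4 → posterior Inverse-Gamma(21/10, 45/2)
obs 2: x=1/2 → posterior Inverse-Gamma(13/5, 189/8)
obs 3: x=0 → posterior Inverse-Gamma(31/10, 193/8)
obs 4: x=-5/4 → posterior Inverse-Gamma(18/5, 773/32)
obs 5: x=-5/4 → posterior Inverse-Gamma(41/10, 387/16)
obs 6: x=1 → posterior Inverse-Gamma(23/5, 419/16)
obs 7: x=3/2 → posterior Inverse-Gamma(51/10, 469/16)
obs 8: x=-1/2 → posterior Inverse-Gamma(28/5, 471/16)

k = 6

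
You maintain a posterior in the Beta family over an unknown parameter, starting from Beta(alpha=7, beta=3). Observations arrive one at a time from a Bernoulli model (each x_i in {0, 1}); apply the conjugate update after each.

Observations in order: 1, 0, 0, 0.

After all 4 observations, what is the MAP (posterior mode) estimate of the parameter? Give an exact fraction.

7/12

obs 1: x=1 → posterior Beta(8, 3)
obs 2: x=0 → posterior Beta(8, 4)
obs 3: x=0 → posterior Beta(8, 5)
obs 4: x=0 → posterior Beta(8, 6)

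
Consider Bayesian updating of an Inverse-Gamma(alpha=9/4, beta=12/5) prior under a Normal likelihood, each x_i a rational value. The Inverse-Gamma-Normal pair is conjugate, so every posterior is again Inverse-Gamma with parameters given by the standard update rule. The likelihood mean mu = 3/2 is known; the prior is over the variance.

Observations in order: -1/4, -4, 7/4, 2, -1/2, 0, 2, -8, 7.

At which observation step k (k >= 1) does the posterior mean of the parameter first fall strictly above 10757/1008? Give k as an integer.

k = 8

obs 1: x=-1/4 → posterior Inverse-Gamma(11/4, 629/160)
obs 2: x=-4 → posterior Inverse-Gamma(13/4, 3049/160)
obs 3: x=7/4 → posterior Inverse-Gamma(15/4, 1527/80)
obs 4: x=2 → posterior Inverse-Gamma(17/4, 1537/80)
obs 5: x=-1/2 → posterior Inverse-Gamma(19/4, 1697/80)
obs 6: x=0 → posterior Inverse-Gamma(21/4, 1787/80)
obs 7: x=2 → posterior Inverse-Gamma(23/4, 1797/80)
obs 8: x=-8 → posterior Inverse-Gamma(25/4, 5407/80)
obs 9: x=7 → posterior Inverse-Gamma(27/4, 6617/80)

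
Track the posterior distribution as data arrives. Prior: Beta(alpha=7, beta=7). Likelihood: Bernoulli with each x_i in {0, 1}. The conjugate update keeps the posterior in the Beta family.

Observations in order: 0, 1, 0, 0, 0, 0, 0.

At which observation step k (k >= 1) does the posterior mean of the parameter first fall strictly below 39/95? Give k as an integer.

k = 6

obs 1: x=0 → posterior Beta(7, 8)
obs 2: x=1 → posterior Beta(8, 8)
obs 3: x=0 → posterior Beta(8, 9)
obs 4: x=0 → posterior Beta(8, 10)
obs 5: x=0 → posterior Beta(8, 11)
obs 6: x=0 → posterior Beta(8, 12)
obs 7: x=0 → posterior Beta(8, 13)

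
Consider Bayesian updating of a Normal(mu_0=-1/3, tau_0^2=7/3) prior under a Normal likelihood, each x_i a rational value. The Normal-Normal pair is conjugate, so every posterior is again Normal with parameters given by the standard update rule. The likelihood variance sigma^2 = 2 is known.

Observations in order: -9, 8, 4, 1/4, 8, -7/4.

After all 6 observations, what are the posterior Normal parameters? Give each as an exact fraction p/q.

mu_0=43/32, tau_0^2=7/24

obs 1: x=-9 → posterior Normal(-5, 14/13)
obs 2: x=8 → posterior Normal(-9/20, 7/10)
obs 3: x=4 → posterior Normal(19/27, 14/27)
obs 4: x=1/4 → posterior Normal(83/136, 7/17)
obs 5: x=8 → posterior Normal(307/164, 14/41)
obs 6: x=-7/4 → posterior Normal(43/32, 7/24)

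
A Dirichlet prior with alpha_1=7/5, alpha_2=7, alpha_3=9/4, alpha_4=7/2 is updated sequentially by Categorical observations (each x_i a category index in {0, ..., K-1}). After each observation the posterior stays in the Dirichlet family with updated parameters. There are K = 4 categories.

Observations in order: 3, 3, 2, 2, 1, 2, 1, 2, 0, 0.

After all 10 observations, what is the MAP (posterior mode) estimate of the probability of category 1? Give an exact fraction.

obs 1: x=3 → posterior Dirichlet(7/5, 7, 9/4, 9/2)
obs 2: x=3 → posterior Dirichlet(7/5, 7, 9/4, 11/2)
obs 3: x=2 → posterior Dirichlet(7/5, 7, 13/4, 11/2)
obs 4: x=2 → posterior Dirichlet(7/5, 7, 17/4, 11/2)
obs 5: x=1 → posterior Dirichlet(7/5, 8, 17/4, 11/2)
obs 6: x=2 → posterior Dirichlet(7/5, 8, 21/4, 11/2)
obs 7: x=1 → posterior Dirichlet(7/5, 9, 21/4, 11/2)
obs 8: x=2 → posterior Dirichlet(7/5, 9, 25/4, 11/2)
obs 9: x=0 → posterior Dirichlet(12/5, 9, 25/4, 11/2)
obs 10: x=0 → posterior Dirichlet(17/5, 9, 25/4, 11/2)

160/403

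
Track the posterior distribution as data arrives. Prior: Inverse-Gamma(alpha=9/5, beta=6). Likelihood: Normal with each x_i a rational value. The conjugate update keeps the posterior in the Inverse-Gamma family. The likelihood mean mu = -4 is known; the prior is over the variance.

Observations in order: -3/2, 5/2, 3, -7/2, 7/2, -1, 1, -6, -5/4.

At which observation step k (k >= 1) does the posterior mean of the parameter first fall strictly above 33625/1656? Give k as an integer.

k = 3

obs 1: x=-3/2 → posterior Inverse-Gamma(23/10, 73/8)
obs 2: x=5/2 → posterior Inverse-Gamma(14/5, 121/4)
obs 3: x=3 → posterior Inverse-Gamma(33/10, 219/4)
obs 4: x=-7/2 → posterior Inverse-Gamma(19/5, 439/8)
obs 5: x=7/2 → posterior Inverse-Gamma(43/10, 83)
obs 6: x=-1 → posterior Inverse-Gamma(24/5, 175/2)
obs 7: x=1 → posterior Inverse-Gamma(53/10, 100)
obs 8: x=-6 → posterior Inverse-Gamma(29/5, 102)
obs 9: x=-5/4 → posterior Inverse-Gamma(63/10, 3385/32)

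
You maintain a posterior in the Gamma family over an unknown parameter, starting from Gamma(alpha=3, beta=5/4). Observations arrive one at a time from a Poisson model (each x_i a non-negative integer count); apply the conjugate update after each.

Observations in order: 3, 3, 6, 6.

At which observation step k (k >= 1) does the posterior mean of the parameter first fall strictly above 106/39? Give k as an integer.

obs 1: x=3 → posterior Gamma(6, 9/4)
obs 2: x=3 → posterior Gamma(9, 13/4)
obs 3: x=6 → posterior Gamma(15, 17/4)
obs 4: x=6 → posterior Gamma(21, 21/4)

k = 2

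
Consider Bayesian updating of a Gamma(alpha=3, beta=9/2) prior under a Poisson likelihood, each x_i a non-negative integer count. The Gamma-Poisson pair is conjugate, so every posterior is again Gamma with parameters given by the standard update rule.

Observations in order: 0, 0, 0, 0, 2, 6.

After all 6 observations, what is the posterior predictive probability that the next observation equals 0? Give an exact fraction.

350277500542221/952809757913927

obs 1: x=0 → posterior Gamma(3, 11/2)
obs 2: x=0 → posterior Gamma(3, 13/2)
obs 3: x=0 → posterior Gamma(3, 15/2)
obs 4: x=0 → posterior Gamma(3, 17/2)
obs 5: x=2 → posterior Gamma(5, 19/2)
obs 6: x=6 → posterior Gamma(11, 21/2)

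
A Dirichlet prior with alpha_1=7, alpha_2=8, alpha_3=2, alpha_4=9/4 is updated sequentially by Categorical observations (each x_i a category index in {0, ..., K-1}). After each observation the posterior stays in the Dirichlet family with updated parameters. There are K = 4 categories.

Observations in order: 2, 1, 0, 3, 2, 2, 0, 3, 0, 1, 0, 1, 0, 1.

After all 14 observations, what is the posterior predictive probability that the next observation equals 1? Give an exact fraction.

obs 1: x=2 → posterior Dirichlet(7, 8, 3, 9/4)
obs 2: x=1 → posterior Dirichlet(7, 9, 3, 9/4)
obs 3: x=0 → posterior Dirichlet(8, 9, 3, 9/4)
obs 4: x=3 → posterior Dirichlet(8, 9, 3, 13/4)
obs 5: x=2 → posterior Dirichlet(8, 9, 4, 13/4)
obs 6: x=2 → posterior Dirichlet(8, 9, 5, 13/4)
obs 7: x=0 → posterior Dirichlet(9, 9, 5, 13/4)
obs 8: x=3 → posterior Dirichlet(9, 9, 5, 17/4)
obs 9: x=0 → posterior Dirichlet(10, 9, 5, 17/4)
obs 10: x=1 → posterior Dirichlet(10, 10, 5, 17/4)
obs 11: x=0 → posterior Dirichlet(11, 10, 5, 17/4)
obs 12: x=1 → posterior Dirichlet(11, 11, 5, 17/4)
obs 13: x=0 → posterior Dirichlet(12, 11, 5, 17/4)
obs 14: x=1 → posterior Dirichlet(12, 12, 5, 17/4)

48/133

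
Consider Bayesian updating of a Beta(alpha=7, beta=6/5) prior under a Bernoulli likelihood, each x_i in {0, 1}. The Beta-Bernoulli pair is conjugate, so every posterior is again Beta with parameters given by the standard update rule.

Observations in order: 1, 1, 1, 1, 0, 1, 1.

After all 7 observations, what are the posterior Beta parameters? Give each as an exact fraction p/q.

obs 1: x=1 → posterior Beta(8, 6/5)
obs 2: x=1 → posterior Beta(9, 6/5)
obs 3: x=1 → posterior Beta(10, 6/5)
obs 4: x=1 → posterior Beta(11, 6/5)
obs 5: x=0 → posterior Beta(11, 11/5)
obs 6: x=1 → posterior Beta(12, 11/5)
obs 7: x=1 → posterior Beta(13, 11/5)

alpha=13, beta=11/5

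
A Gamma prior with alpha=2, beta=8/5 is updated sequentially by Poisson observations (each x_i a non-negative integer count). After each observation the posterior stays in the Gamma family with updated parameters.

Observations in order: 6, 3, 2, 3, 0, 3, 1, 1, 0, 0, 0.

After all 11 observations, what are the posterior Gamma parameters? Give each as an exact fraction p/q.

alpha=21, beta=63/5

obs 1: x=6 → posterior Gamma(8, 13/5)
obs 2: x=3 → posterior Gamma(11, 18/5)
obs 3: x=2 → posterior Gamma(13, 23/5)
obs 4: x=3 → posterior Gamma(16, 28/5)
obs 5: x=0 → posterior Gamma(16, 33/5)
obs 6: x=3 → posterior Gamma(19, 38/5)
obs 7: x=1 → posterior Gamma(20, 43/5)
obs 8: x=1 → posterior Gamma(21, 48/5)
obs 9: x=0 → posterior Gamma(21, 53/5)
obs 10: x=0 → posterior Gamma(21, 58/5)
obs 11: x=0 → posterior Gamma(21, 63/5)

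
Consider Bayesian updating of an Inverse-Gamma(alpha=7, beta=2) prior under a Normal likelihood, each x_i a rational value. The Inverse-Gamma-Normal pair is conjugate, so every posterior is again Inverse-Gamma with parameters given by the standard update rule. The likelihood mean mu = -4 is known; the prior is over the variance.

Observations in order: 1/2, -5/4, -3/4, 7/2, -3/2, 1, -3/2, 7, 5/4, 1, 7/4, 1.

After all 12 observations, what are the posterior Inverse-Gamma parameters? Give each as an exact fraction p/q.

obs 1: x=1/2 → posterior Inverse-Gamma(15/2, 97/8)
obs 2: x=-5/4 → posterior Inverse-Gamma(8, 509/32)
obs 3: x=-3/4 → posterior Inverse-Gamma(17/2, 339/16)
obs 4: x=7/2 → posterior Inverse-Gamma(9, 789/16)
obs 5: x=-3/2 → posterior Inverse-Gamma(19/2, 839/16)
obs 6: x=1 → posterior Inverse-Gamma(10, 1039/16)
obs 7: x=-3/2 → posterior Inverse-Gamma(21/2, 1089/16)
obs 8: x=7 → posterior Inverse-Gamma(11, 2057/16)
obs 9: x=5/4 → posterior Inverse-Gamma(23/2, 4555/32)
obs 10: x=1 → posterior Inverse-Gamma(12, 4955/32)
obs 11: x=7/4 → posterior Inverse-Gamma(25/2, 1371/8)
obs 12: x=1 → posterior Inverse-Gamma(13, 1471/8)

alpha=13, beta=1471/8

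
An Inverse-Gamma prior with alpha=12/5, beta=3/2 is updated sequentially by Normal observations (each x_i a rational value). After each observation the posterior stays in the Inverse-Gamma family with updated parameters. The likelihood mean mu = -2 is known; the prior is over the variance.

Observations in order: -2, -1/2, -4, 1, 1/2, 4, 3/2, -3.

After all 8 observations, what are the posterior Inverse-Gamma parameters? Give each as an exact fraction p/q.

alpha=32/5, beta=295/8

obs 1: x=-2 → posterior Inverse-Gamma(29/10, 3/2)
obs 2: x=-1/2 → posterior Inverse-Gamma(17/5, 21/8)
obs 3: x=-4 → posterior Inverse-Gamma(39/10, 37/8)
obs 4: x=1 → posterior Inverse-Gamma(22/5, 73/8)
obs 5: x=1/2 → posterior Inverse-Gamma(49/10, 49/4)
obs 6: x=4 → posterior Inverse-Gamma(27/5, 121/4)
obs 7: x=3/2 → posterior Inverse-Gamma(59/10, 291/8)
obs 8: x=-3 → posterior Inverse-Gamma(32/5, 295/8)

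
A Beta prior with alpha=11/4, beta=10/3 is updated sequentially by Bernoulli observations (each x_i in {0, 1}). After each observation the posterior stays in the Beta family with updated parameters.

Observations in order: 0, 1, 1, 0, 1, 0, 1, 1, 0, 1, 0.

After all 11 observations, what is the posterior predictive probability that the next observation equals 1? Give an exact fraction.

21/41

obs 1: x=0 → posterior Beta(11/4, 13/3)
obs 2: x=1 → posterior Beta(15/4, 13/3)
obs 3: x=1 → posterior Beta(19/4, 13/3)
obs 4: x=0 → posterior Beta(19/4, 16/3)
obs 5: x=1 → posterior Beta(23/4, 16/3)
obs 6: x=0 → posterior Beta(23/4, 19/3)
obs 7: x=1 → posterior Beta(27/4, 19/3)
obs 8: x=1 → posterior Beta(31/4, 19/3)
obs 9: x=0 → posterior Beta(31/4, 22/3)
obs 10: x=1 → posterior Beta(35/4, 22/3)
obs 11: x=0 → posterior Beta(35/4, 25/3)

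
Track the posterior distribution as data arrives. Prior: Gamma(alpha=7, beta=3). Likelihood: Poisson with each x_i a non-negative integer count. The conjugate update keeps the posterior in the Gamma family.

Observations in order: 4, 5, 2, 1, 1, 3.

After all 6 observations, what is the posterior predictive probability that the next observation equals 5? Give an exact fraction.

71550499439954641347434817/1000000000000000000000000000

obs 1: x=4 → posterior Gamma(11, 4)
obs 2: x=5 → posterior Gamma(16, 5)
obs 3: x=2 → posterior Gamma(18, 6)
obs 4: x=1 → posterior Gamma(19, 7)
obs 5: x=1 → posterior Gamma(20, 8)
obs 6: x=3 → posterior Gamma(23, 9)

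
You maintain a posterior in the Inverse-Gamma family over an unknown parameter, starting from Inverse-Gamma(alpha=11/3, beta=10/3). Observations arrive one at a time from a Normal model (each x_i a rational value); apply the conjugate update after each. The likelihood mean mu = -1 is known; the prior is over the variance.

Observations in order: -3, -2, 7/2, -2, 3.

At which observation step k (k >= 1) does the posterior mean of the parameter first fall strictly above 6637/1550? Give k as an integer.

k = 5

obs 1: x=-3 → posterior Inverse-Gamma(25/6, 16/3)
obs 2: x=-2 → posterior Inverse-Gamma(14/3, 35/6)
obs 3: x=7/2 → posterior Inverse-Gamma(31/6, 383/24)
obs 4: x=-2 → posterior Inverse-Gamma(17/3, 395/24)
obs 5: x=3 → posterior Inverse-Gamma(37/6, 587/24)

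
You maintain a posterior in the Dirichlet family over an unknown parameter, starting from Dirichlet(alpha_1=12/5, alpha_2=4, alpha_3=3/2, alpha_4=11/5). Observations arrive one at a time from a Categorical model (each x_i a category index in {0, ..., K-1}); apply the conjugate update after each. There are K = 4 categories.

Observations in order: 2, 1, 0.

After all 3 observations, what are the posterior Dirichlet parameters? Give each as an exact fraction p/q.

alpha_1=17/5, alpha_2=5, alpha_3=5/2, alpha_4=11/5

obs 1: x=2 → posterior Dirichlet(12/5, 4, 5/2, 11/5)
obs 2: x=1 → posterior Dirichlet(12/5, 5, 5/2, 11/5)
obs 3: x=0 → posterior Dirichlet(17/5, 5, 5/2, 11/5)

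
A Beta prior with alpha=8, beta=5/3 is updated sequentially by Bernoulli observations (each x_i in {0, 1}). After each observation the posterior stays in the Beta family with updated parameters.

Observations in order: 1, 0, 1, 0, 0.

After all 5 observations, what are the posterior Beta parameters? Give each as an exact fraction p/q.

alpha=10, beta=14/3

obs 1: x=1 → posterior Beta(9, 5/3)
obs 2: x=0 → posterior Beta(9, 8/3)
obs 3: x=1 → posterior Beta(10, 8/3)
obs 4: x=0 → posterior Beta(10, 11/3)
obs 5: x=0 → posterior Beta(10, 14/3)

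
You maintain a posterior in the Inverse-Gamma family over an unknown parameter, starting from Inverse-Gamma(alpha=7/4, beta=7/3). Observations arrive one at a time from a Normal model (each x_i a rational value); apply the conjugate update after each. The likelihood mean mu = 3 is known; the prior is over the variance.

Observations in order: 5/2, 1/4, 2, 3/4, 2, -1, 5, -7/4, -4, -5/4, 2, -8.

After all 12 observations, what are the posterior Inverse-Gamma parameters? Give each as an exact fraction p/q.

obs 1: x=5/2 → posterior Inverse-Gamma(9/4, 59/24)
obs 2: x=1/4 → posterior Inverse-Gamma(11/4, 599/96)
obs 3: x=2 → posterior Inverse-Gamma(13/4, 647/96)
obs 4: x=3/4 → posterior Inverse-Gamma(15/4, 445/48)
obs 5: x=2 → posterior Inverse-Gamma(17/4, 469/48)
obs 6: x=-1 → posterior Inverse-Gamma(19/4, 853/48)
obs 7: x=5 → posterior Inverse-Gamma(21/4, 949/48)
obs 8: x=-7/4 → posterior Inverse-Gamma(23/4, 2981/96)
obs 9: x=-4 → posterior Inverse-Gamma(25/4, 5333/96)
obs 10: x=-5/4 → posterior Inverse-Gamma(27/4, 775/12)
obs 11: x=2 → posterior Inverse-Gamma(29/4, 781/12)
obs 12: x=-8 → posterior Inverse-Gamma(31/4, 1507/12)

alpha=31/4, beta=1507/12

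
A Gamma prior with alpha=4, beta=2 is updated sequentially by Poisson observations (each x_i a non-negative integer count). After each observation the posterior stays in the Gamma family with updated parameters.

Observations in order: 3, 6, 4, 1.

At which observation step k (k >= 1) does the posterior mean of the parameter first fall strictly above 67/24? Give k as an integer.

obs 1: x=3 → posterior Gamma(7, 3)
obs 2: x=6 → posterior Gamma(13, 4)
obs 3: x=4 → posterior Gamma(17, 5)
obs 4: x=1 → posterior Gamma(18, 6)

k = 2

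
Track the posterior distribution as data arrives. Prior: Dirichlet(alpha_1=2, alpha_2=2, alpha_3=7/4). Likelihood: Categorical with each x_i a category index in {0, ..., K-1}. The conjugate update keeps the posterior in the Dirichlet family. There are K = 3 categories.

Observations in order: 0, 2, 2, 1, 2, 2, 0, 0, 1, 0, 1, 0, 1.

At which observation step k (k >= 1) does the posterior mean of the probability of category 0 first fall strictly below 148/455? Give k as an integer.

k = 4

obs 1: x=0 → posterior Dirichlet(3, 2, 7/4)
obs 2: x=2 → posterior Dirichlet(3, 2, 11/4)
obs 3: x=2 → posterior Dirichlet(3, 2, 15/4)
obs 4: x=1 → posterior Dirichlet(3, 3, 15/4)
obs 5: x=2 → posterior Dirichlet(3, 3, 19/4)
obs 6: x=2 → posterior Dirichlet(3, 3, 23/4)
obs 7: x=0 → posterior Dirichlet(4, 3, 23/4)
obs 8: x=0 → posterior Dirichlet(5, 3, 23/4)
obs 9: x=1 → posterior Dirichlet(5, 4, 23/4)
obs 10: x=0 → posterior Dirichlet(6, 4, 23/4)
obs 11: x=1 → posterior Dirichlet(6, 5, 23/4)
obs 12: x=0 → posterior Dirichlet(7, 5, 23/4)
obs 13: x=1 → posterior Dirichlet(7, 6, 23/4)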